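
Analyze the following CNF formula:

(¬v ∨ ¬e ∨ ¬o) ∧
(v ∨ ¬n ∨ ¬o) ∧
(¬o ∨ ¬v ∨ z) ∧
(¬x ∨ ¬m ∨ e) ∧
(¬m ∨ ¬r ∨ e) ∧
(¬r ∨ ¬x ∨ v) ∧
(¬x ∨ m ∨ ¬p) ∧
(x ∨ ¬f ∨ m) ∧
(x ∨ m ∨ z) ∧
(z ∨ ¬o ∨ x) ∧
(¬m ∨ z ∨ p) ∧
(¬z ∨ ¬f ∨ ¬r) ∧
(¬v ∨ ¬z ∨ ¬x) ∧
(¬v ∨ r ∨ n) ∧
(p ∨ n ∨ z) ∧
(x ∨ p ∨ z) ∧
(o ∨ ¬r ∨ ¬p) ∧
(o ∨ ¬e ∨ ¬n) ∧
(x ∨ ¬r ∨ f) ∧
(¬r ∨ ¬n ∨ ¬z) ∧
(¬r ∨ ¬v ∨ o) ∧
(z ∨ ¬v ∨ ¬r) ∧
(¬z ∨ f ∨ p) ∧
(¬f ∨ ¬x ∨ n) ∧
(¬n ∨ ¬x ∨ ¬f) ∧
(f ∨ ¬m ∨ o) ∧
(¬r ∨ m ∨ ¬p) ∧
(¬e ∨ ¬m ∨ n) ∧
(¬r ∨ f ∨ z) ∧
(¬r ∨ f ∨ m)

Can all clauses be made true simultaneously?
Yes

Yes, the formula is satisfiable.

One satisfying assignment is: x=True, m=False, f=False, r=False, e=False, v=False, p=False, z=False, n=True, o=False

Verification: With this assignment, all 30 clauses evaluate to true.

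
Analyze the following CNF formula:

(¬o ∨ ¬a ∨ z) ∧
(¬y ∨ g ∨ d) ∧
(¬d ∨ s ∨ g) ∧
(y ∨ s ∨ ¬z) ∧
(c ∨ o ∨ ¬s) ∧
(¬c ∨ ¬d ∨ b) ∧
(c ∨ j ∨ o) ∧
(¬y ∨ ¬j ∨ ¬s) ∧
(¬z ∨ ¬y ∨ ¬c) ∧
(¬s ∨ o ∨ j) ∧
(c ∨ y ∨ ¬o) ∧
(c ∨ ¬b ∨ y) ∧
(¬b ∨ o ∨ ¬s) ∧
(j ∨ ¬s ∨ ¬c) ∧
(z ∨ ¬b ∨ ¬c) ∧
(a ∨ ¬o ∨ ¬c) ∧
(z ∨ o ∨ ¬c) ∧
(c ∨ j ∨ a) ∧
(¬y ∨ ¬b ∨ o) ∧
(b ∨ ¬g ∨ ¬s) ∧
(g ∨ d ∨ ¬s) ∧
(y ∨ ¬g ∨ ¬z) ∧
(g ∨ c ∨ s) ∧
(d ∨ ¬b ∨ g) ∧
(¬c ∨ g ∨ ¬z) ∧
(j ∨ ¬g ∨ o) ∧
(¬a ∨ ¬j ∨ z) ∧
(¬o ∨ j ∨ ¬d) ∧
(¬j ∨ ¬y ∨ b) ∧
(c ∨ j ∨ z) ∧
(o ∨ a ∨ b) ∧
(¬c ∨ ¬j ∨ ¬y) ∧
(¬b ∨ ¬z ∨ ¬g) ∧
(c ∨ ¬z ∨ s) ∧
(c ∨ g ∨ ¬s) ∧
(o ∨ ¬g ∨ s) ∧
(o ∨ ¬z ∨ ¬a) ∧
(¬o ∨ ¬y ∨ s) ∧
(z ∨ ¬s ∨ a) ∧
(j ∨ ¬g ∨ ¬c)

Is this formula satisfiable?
No

No, the formula is not satisfiable.

No assignment of truth values to the variables can make all 40 clauses true simultaneously.

The formula is UNSAT (unsatisfiable).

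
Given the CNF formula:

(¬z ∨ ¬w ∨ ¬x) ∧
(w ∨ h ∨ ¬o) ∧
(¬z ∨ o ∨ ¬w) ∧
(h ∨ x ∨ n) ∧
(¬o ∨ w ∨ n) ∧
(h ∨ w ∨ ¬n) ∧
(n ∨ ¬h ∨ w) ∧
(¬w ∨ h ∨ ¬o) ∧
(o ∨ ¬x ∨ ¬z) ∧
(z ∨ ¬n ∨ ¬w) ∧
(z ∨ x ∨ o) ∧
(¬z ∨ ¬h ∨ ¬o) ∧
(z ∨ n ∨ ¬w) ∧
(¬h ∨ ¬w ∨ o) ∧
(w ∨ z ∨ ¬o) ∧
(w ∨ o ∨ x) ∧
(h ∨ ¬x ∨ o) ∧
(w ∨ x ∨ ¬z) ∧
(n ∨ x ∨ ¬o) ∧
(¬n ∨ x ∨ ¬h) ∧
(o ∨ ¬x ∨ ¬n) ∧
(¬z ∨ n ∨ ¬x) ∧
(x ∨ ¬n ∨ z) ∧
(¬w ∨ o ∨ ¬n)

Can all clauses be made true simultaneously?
No

No, the formula is not satisfiable.

No assignment of truth values to the variables can make all 24 clauses true simultaneously.

The formula is UNSAT (unsatisfiable).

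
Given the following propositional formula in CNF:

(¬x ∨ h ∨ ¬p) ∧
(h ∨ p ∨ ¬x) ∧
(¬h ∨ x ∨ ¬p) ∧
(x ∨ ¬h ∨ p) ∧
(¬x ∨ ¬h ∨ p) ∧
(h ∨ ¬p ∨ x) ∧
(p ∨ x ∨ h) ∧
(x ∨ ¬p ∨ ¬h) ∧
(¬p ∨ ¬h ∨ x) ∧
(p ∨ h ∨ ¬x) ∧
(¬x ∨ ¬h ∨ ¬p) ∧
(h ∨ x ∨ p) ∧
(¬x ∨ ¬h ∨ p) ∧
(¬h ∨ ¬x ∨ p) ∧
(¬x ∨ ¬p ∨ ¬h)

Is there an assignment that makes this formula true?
No

No, the formula is not satisfiable.

No assignment of truth values to the variables can make all 15 clauses true simultaneously.

The formula is UNSAT (unsatisfiable).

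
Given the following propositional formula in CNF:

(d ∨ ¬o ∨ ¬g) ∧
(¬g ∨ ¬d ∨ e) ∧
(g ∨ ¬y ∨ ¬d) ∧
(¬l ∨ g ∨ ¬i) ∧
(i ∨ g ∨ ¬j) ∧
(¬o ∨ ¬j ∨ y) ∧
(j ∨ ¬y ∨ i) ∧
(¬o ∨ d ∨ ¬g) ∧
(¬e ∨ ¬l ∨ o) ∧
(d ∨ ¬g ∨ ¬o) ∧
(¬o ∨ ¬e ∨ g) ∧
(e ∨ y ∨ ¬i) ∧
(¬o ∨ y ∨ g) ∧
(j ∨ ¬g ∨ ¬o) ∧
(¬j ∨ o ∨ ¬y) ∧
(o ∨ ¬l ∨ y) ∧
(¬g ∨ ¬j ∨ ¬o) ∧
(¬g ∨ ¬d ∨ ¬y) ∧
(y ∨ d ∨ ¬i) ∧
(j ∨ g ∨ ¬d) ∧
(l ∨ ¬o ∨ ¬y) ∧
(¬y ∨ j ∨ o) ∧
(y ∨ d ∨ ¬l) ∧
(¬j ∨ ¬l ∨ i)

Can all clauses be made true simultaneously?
Yes

Yes, the formula is satisfiable.

One satisfying assignment is: o=False, g=False, d=False, l=False, j=False, e=False, y=False, i=False

Verification: With this assignment, all 24 clauses evaluate to true.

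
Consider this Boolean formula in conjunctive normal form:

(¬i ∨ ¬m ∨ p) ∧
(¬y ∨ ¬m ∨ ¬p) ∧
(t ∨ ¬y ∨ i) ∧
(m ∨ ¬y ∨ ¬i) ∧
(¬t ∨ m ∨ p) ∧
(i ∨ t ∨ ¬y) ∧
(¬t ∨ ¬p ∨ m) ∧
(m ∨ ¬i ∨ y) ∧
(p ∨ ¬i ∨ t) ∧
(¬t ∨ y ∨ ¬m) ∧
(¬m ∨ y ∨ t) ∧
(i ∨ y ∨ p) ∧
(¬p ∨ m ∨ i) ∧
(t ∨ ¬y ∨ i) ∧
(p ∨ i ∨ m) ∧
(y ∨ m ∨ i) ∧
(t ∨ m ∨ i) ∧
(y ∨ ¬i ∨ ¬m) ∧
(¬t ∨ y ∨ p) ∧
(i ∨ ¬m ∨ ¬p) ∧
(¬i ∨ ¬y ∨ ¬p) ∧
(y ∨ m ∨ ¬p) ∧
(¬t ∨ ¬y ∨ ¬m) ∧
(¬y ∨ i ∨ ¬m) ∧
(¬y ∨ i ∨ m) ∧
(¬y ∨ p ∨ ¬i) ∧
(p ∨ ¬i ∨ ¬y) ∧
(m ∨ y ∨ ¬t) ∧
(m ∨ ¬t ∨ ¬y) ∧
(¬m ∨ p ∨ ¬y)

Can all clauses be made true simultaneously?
No

No, the formula is not satisfiable.

No assignment of truth values to the variables can make all 30 clauses true simultaneously.

The formula is UNSAT (unsatisfiable).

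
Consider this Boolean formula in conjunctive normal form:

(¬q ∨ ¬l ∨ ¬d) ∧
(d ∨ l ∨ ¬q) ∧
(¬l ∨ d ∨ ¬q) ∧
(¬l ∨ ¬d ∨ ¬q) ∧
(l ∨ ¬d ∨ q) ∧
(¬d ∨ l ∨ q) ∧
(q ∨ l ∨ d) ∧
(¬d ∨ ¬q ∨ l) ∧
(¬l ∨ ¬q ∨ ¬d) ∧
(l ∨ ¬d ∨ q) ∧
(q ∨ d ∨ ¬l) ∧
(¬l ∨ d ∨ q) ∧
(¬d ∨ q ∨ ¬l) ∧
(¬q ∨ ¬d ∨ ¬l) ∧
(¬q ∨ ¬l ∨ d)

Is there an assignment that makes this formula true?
No

No, the formula is not satisfiable.

No assignment of truth values to the variables can make all 15 clauses true simultaneously.

The formula is UNSAT (unsatisfiable).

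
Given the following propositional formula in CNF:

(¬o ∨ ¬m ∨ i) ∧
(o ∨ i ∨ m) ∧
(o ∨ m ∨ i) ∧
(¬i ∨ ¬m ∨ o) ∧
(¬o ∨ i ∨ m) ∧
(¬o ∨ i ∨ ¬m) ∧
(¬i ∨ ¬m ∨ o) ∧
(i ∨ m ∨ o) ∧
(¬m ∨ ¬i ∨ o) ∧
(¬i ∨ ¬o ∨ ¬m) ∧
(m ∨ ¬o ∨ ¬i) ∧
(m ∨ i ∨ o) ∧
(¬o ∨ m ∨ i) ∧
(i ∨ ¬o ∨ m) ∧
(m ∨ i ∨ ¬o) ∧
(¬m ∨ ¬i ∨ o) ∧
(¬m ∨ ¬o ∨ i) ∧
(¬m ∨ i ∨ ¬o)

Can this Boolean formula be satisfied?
Yes

Yes, the formula is satisfiable.

One satisfying assignment is: m=False, o=False, i=True

Verification: With this assignment, all 18 clauses evaluate to true.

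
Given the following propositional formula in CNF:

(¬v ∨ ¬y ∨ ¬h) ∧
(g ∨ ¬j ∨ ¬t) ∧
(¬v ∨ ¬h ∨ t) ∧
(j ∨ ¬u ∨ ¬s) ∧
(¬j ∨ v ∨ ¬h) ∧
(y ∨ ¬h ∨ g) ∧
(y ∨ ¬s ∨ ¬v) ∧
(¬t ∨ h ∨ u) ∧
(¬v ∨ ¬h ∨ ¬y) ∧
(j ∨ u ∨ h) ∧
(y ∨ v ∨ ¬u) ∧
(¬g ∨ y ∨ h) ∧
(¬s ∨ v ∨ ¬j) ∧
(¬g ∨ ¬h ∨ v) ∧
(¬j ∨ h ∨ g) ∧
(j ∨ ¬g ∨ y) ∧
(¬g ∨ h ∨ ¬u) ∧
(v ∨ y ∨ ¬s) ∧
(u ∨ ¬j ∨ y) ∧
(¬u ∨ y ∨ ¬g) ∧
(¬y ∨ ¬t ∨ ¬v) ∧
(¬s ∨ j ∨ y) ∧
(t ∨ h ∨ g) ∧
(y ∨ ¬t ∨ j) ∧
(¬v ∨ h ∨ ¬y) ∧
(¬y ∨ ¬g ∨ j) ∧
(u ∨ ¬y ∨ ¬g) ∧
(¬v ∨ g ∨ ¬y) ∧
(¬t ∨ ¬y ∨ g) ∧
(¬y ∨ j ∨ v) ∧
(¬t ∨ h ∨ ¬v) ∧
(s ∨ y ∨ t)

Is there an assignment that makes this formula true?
No

No, the formula is not satisfiable.

No assignment of truth values to the variables can make all 32 clauses true simultaneously.

The formula is UNSAT (unsatisfiable).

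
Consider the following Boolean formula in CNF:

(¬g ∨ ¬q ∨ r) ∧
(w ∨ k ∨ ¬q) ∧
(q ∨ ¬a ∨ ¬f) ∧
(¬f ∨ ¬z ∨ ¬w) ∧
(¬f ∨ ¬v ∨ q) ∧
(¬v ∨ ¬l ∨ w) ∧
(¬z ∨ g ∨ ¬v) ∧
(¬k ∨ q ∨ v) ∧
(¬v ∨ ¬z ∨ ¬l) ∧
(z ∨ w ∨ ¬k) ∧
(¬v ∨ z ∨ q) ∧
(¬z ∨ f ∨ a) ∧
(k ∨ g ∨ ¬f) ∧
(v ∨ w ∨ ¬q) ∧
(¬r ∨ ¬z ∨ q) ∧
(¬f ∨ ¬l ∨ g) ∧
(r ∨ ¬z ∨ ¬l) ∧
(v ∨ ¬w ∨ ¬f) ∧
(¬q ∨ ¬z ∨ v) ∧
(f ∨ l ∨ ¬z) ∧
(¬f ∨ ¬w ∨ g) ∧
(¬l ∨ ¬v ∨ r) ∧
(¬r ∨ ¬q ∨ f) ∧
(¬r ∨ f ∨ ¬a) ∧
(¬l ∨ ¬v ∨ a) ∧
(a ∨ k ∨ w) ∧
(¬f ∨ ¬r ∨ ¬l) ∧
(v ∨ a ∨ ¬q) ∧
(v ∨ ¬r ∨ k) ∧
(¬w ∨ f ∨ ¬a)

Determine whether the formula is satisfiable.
Yes

Yes, the formula is satisfiable.

One satisfying assignment is: a=False, z=False, g=False, f=False, r=False, w=True, l=False, q=False, k=False, v=False

Verification: With this assignment, all 30 clauses evaluate to true.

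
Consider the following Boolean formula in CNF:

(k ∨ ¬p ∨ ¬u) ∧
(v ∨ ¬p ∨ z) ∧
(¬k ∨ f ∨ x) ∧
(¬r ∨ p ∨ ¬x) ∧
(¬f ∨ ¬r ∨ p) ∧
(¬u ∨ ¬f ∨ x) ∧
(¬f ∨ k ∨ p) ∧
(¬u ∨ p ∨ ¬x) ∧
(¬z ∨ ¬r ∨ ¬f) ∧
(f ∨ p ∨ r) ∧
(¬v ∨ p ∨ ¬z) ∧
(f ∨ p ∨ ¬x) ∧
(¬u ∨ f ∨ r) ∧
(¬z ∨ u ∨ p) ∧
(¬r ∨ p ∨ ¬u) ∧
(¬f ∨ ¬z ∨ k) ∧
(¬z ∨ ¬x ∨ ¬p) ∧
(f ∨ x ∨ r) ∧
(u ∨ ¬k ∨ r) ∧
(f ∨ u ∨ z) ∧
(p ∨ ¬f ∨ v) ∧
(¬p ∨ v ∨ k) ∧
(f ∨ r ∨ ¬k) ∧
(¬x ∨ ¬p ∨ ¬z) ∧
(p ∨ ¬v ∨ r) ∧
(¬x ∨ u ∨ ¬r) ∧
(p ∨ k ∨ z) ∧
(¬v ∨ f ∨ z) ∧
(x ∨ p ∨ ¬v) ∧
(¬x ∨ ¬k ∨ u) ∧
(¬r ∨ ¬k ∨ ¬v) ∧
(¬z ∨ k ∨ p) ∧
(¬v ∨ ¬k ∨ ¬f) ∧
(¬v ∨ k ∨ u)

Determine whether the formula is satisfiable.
No

No, the formula is not satisfiable.

No assignment of truth values to the variables can make all 34 clauses true simultaneously.

The formula is UNSAT (unsatisfiable).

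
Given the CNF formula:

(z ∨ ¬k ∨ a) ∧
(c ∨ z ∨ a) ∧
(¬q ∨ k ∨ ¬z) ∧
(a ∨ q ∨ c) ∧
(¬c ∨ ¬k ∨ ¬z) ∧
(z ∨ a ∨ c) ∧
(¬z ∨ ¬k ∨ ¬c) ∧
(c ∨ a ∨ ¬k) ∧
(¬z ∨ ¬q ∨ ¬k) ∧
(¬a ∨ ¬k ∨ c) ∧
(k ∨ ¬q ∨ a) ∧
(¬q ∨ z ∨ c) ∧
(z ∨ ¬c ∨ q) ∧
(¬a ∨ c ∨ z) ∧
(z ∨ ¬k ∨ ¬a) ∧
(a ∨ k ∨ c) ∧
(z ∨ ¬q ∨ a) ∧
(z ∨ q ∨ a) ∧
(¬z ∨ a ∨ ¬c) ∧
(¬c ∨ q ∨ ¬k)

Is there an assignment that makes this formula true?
Yes

Yes, the formula is satisfiable.

One satisfying assignment is: q=False, a=True, k=False, c=False, z=True

Verification: With this assignment, all 20 clauses evaluate to true.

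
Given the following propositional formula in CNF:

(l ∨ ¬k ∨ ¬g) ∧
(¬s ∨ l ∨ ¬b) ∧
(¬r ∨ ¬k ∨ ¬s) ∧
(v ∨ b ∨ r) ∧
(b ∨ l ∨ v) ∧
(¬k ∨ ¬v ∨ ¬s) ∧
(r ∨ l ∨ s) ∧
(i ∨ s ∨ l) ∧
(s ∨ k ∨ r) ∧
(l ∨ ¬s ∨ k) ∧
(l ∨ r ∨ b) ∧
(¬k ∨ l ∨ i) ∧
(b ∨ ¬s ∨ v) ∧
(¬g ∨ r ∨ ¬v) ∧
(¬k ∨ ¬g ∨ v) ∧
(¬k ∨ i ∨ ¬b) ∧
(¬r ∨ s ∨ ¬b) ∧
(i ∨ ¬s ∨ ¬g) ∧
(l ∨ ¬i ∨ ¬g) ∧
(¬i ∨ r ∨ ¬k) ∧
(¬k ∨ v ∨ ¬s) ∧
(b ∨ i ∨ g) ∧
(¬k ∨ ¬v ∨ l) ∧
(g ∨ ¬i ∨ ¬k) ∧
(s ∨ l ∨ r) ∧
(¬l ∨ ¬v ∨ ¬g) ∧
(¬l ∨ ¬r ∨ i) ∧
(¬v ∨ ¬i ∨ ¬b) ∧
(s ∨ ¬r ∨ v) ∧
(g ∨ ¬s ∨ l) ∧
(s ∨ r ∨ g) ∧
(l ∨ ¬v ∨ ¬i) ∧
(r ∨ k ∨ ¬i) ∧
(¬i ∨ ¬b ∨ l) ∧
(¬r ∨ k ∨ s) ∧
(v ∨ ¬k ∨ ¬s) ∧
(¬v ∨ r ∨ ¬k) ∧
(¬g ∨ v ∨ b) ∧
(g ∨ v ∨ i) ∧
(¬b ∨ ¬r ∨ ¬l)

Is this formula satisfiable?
Yes

Yes, the formula is satisfiable.

One satisfying assignment is: l=True, k=False, s=True, r=False, b=True, v=True, g=False, i=False

Verification: With this assignment, all 40 clauses evaluate to true.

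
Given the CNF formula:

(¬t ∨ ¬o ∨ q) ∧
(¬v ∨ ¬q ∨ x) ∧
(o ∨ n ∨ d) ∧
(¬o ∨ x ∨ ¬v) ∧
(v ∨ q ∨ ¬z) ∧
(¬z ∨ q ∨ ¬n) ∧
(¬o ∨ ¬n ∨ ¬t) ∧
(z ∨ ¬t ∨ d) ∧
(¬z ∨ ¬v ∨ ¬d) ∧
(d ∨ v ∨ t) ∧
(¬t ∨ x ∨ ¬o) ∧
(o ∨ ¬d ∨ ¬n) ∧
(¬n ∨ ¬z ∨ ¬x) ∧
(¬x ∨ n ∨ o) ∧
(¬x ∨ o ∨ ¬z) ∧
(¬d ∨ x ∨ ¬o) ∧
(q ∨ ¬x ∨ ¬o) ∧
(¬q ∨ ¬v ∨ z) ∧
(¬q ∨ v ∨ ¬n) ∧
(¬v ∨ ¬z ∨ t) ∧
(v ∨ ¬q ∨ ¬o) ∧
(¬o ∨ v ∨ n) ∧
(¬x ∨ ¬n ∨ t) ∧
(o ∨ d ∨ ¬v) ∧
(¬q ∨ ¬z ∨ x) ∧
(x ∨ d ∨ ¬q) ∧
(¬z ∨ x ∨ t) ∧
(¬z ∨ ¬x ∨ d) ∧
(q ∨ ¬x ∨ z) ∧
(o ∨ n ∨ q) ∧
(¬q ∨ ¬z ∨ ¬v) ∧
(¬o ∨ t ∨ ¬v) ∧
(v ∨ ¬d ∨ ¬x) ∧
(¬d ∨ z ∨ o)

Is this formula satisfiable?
No

No, the formula is not satisfiable.

No assignment of truth values to the variables can make all 34 clauses true simultaneously.

The formula is UNSAT (unsatisfiable).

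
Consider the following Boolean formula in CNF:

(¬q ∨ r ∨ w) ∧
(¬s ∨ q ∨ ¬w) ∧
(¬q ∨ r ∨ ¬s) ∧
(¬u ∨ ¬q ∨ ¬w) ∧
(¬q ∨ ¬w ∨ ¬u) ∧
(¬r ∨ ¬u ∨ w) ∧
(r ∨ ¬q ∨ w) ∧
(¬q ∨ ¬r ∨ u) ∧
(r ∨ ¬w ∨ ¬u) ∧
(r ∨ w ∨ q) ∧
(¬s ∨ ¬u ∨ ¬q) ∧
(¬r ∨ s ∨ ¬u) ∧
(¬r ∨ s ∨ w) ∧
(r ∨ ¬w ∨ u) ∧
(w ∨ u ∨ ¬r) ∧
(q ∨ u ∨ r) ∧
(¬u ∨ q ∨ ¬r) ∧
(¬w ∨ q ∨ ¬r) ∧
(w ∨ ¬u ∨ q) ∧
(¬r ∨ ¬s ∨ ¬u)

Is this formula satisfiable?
No

No, the formula is not satisfiable.

No assignment of truth values to the variables can make all 20 clauses true simultaneously.

The formula is UNSAT (unsatisfiable).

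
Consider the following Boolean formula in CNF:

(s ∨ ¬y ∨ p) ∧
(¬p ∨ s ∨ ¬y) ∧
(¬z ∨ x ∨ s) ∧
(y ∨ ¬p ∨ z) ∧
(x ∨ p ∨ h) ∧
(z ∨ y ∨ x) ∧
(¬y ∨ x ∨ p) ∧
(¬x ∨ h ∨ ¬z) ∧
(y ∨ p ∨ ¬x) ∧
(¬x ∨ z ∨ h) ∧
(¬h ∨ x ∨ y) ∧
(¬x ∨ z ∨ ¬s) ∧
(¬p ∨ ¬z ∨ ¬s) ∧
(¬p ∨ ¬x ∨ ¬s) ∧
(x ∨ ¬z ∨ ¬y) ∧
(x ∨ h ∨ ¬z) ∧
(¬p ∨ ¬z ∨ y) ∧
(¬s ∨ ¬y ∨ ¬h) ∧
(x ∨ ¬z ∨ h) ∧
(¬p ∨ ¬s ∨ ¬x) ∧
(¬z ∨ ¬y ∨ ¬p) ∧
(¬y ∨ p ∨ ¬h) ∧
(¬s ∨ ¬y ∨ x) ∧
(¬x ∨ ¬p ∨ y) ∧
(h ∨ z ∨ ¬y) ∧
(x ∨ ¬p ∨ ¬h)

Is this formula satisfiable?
No

No, the formula is not satisfiable.

No assignment of truth values to the variables can make all 26 clauses true simultaneously.

The formula is UNSAT (unsatisfiable).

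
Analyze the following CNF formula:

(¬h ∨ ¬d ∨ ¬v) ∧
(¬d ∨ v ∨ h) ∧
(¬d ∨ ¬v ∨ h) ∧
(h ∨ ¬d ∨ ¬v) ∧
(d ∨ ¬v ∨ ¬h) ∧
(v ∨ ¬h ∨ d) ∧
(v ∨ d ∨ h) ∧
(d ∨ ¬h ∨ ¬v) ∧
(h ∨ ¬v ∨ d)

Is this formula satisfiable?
Yes

Yes, the formula is satisfiable.

One satisfying assignment is: v=False, d=True, h=True

Verification: With this assignment, all 9 clauses evaluate to true.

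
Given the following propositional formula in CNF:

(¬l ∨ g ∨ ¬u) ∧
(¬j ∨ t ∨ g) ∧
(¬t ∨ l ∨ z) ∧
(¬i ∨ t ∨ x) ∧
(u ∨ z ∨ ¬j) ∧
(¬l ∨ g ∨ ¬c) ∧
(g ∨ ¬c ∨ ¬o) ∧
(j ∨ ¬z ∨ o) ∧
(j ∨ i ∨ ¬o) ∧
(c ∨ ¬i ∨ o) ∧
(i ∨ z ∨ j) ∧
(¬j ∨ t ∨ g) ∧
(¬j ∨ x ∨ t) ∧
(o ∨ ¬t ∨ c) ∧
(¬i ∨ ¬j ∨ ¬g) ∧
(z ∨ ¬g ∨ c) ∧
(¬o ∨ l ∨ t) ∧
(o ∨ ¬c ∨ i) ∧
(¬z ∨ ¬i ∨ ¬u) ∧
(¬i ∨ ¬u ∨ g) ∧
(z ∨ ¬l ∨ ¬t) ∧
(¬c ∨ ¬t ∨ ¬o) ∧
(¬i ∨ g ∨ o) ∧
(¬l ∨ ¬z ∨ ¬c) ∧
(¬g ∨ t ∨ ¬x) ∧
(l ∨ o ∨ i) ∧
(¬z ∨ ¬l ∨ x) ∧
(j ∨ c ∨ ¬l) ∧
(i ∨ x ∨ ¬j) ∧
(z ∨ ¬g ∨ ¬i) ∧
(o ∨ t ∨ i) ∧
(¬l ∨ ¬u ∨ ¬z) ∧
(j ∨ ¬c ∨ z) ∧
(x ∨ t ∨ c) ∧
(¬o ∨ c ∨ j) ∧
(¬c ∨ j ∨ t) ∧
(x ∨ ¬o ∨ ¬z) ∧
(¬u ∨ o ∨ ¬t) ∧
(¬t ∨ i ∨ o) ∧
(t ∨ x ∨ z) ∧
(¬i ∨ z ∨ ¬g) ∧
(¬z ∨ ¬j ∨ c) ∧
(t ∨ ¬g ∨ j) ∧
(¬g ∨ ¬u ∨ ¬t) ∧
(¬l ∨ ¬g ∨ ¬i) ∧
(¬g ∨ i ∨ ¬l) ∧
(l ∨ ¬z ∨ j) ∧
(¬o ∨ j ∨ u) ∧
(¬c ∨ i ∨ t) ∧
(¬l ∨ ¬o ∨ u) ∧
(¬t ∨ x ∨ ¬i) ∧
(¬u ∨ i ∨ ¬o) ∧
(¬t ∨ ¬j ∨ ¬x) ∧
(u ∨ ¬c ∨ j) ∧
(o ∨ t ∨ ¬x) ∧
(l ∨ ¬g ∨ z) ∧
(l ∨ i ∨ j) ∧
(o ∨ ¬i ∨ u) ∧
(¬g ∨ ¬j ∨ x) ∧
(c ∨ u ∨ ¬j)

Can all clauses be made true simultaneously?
No

No, the formula is not satisfiable.

No assignment of truth values to the variables can make all 60 clauses true simultaneously.

The formula is UNSAT (unsatisfiable).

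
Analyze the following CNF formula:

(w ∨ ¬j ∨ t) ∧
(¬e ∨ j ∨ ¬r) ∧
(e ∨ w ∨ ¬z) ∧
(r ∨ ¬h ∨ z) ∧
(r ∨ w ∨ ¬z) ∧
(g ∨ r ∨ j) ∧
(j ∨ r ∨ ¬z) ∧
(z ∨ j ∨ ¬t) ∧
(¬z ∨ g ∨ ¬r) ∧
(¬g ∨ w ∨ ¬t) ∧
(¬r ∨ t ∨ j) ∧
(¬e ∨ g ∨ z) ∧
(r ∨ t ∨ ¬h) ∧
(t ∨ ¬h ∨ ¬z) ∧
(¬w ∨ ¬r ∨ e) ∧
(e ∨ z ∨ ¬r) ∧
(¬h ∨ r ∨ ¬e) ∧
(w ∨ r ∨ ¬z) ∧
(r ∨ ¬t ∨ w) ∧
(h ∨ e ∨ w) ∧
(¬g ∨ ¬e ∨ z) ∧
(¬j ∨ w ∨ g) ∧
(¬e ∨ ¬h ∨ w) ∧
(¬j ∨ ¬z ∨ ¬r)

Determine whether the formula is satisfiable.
Yes

Yes, the formula is satisfiable.

One satisfying assignment is: r=False, z=False, w=True, h=False, g=False, j=True, t=False, e=False

Verification: With this assignment, all 24 clauses evaluate to true.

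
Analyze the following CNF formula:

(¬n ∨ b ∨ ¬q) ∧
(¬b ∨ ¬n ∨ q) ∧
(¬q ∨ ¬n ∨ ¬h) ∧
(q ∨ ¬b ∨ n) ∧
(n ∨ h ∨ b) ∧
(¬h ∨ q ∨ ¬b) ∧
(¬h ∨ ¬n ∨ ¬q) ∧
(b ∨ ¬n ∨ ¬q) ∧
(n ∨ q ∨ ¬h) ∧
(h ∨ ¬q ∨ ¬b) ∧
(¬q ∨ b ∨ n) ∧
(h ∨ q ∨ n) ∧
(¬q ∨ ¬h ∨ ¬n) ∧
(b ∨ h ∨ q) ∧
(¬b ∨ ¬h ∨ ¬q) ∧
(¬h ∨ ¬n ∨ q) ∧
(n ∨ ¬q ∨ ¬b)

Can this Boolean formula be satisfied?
No

No, the formula is not satisfiable.

No assignment of truth values to the variables can make all 17 clauses true simultaneously.

The formula is UNSAT (unsatisfiable).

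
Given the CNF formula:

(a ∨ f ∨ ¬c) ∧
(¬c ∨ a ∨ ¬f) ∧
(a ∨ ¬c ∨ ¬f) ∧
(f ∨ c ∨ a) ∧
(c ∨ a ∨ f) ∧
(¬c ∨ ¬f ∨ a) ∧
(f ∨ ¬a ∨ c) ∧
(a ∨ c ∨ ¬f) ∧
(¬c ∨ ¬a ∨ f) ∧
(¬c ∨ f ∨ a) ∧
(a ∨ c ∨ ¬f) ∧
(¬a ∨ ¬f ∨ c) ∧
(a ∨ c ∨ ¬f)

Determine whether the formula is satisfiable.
Yes

Yes, the formula is satisfiable.

One satisfying assignment is: c=True, a=True, f=True

Verification: With this assignment, all 13 clauses evaluate to true.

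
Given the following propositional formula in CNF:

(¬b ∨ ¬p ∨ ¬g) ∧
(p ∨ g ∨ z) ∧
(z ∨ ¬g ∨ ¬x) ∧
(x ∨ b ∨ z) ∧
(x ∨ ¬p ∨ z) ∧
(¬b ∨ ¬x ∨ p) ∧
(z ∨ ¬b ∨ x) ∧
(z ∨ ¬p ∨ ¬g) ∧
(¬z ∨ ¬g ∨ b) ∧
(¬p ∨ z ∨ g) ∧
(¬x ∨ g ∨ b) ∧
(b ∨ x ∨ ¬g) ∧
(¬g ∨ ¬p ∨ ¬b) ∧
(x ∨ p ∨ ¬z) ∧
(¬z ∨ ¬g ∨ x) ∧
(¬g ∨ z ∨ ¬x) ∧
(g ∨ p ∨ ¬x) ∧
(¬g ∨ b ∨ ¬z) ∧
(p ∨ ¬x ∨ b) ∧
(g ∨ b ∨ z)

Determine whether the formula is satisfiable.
Yes

Yes, the formula is satisfiable.

One satisfying assignment is: p=True, b=False, z=True, x=False, g=False

Verification: With this assignment, all 20 clauses evaluate to true.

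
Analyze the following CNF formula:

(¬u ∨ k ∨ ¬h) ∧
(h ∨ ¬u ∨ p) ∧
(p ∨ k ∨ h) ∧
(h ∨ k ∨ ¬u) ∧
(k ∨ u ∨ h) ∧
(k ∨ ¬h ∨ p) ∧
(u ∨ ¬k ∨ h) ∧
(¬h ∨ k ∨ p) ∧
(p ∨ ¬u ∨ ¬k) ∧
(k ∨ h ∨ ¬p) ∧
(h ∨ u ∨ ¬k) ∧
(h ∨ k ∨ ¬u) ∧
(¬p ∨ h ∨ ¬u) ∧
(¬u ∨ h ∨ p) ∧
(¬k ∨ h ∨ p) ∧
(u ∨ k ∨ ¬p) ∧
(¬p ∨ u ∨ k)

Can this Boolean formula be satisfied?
Yes

Yes, the formula is satisfiable.

One satisfying assignment is: k=True, h=True, u=False, p=False

Verification: With this assignment, all 17 clauses evaluate to true.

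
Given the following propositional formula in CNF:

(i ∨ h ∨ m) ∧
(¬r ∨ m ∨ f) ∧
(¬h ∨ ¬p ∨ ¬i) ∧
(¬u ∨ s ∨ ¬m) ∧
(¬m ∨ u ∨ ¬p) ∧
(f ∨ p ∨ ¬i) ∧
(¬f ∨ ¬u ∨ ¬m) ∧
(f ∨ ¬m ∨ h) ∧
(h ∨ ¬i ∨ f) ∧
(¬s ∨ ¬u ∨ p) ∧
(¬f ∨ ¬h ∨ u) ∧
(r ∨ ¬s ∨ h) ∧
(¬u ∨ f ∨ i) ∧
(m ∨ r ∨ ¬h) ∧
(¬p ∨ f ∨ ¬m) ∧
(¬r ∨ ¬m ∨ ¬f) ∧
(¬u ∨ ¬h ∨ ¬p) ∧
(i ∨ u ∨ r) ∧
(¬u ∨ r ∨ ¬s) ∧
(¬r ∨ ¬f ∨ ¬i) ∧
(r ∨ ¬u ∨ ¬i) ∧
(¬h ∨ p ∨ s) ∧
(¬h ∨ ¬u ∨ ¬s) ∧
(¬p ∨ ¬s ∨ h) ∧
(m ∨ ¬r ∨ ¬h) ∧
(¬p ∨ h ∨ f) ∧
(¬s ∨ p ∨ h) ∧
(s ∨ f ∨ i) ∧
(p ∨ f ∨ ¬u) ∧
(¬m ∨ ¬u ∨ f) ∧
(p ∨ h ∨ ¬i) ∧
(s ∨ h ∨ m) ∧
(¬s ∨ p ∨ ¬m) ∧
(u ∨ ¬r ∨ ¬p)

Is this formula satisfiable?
No

No, the formula is not satisfiable.

No assignment of truth values to the variables can make all 34 clauses true simultaneously.

The formula is UNSAT (unsatisfiable).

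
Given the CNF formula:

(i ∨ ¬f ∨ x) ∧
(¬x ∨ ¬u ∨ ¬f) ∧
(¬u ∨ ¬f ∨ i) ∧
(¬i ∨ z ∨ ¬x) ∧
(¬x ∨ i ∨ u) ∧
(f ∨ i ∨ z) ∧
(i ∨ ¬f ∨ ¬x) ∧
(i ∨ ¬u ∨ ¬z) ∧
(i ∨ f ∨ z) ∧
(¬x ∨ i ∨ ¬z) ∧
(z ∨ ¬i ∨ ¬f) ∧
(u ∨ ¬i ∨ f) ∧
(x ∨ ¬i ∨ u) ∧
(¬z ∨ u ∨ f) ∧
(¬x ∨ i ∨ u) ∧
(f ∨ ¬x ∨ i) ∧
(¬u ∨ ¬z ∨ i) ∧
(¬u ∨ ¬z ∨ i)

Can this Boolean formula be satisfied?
Yes

Yes, the formula is satisfiable.

One satisfying assignment is: z=False, x=False, u=True, f=False, i=True

Verification: With this assignment, all 18 clauses evaluate to true.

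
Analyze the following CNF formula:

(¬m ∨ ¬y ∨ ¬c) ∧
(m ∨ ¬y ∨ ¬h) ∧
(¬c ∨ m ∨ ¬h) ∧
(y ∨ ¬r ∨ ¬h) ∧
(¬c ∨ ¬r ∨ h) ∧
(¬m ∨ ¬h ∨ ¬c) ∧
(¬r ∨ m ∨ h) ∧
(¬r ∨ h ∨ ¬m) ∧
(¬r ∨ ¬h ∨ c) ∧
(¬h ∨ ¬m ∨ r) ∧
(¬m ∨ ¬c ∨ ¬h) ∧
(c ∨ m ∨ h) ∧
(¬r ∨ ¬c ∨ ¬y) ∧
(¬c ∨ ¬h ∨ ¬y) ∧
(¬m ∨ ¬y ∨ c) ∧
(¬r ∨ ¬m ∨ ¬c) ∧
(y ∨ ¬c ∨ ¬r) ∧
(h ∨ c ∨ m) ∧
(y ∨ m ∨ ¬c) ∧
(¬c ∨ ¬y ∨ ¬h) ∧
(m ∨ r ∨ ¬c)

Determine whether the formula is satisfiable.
Yes

Yes, the formula is satisfiable.

One satisfying assignment is: c=False, r=False, y=False, m=False, h=True

Verification: With this assignment, all 21 clauses evaluate to true.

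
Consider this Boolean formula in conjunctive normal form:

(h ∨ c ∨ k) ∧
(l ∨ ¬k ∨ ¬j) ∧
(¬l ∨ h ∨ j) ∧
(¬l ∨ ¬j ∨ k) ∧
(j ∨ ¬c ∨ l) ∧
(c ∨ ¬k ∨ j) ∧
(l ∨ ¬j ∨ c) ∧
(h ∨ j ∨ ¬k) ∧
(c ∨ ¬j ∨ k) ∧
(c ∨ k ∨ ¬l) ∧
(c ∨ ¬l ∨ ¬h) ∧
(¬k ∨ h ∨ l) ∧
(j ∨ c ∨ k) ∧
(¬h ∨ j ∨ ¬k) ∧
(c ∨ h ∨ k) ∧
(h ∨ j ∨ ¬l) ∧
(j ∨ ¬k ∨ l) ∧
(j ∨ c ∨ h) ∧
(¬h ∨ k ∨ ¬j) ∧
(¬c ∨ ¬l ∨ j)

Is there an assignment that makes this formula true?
Yes

Yes, the formula is satisfiable.

One satisfying assignment is: c=False, h=False, l=True, j=True, k=True

Verification: With this assignment, all 20 clauses evaluate to true.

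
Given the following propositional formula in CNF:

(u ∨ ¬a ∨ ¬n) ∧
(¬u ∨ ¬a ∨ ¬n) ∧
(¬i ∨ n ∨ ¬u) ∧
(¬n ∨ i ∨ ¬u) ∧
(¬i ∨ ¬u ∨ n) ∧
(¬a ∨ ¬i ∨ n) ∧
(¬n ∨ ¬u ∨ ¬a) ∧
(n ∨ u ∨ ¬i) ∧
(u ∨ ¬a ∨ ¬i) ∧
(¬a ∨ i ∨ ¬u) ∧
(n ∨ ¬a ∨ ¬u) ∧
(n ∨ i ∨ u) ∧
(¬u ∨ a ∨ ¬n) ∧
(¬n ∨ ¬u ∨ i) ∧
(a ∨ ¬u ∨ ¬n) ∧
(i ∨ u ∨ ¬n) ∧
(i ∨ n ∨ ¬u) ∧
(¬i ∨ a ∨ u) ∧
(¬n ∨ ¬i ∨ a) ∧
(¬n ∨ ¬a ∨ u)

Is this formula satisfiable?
No

No, the formula is not satisfiable.

No assignment of truth values to the variables can make all 20 clauses true simultaneously.

The formula is UNSAT (unsatisfiable).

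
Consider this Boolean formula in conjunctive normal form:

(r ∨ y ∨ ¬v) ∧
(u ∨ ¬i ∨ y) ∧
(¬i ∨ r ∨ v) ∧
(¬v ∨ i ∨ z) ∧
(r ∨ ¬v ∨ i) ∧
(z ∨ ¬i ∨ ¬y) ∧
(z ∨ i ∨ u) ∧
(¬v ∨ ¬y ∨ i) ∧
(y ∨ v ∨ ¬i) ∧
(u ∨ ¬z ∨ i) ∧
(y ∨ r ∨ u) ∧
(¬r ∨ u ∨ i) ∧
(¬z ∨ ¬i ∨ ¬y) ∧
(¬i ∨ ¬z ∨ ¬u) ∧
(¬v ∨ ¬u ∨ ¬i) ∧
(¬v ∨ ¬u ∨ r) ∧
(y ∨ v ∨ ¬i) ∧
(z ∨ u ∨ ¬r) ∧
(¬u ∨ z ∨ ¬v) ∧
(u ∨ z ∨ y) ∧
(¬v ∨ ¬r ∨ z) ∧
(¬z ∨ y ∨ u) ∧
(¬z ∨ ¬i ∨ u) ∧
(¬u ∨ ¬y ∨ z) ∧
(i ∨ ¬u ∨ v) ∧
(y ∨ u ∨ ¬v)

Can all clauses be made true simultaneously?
Yes

Yes, the formula is satisfiable.

One satisfying assignment is: y=False, z=True, i=False, u=True, v=True, r=True

Verification: With this assignment, all 26 clauses evaluate to true.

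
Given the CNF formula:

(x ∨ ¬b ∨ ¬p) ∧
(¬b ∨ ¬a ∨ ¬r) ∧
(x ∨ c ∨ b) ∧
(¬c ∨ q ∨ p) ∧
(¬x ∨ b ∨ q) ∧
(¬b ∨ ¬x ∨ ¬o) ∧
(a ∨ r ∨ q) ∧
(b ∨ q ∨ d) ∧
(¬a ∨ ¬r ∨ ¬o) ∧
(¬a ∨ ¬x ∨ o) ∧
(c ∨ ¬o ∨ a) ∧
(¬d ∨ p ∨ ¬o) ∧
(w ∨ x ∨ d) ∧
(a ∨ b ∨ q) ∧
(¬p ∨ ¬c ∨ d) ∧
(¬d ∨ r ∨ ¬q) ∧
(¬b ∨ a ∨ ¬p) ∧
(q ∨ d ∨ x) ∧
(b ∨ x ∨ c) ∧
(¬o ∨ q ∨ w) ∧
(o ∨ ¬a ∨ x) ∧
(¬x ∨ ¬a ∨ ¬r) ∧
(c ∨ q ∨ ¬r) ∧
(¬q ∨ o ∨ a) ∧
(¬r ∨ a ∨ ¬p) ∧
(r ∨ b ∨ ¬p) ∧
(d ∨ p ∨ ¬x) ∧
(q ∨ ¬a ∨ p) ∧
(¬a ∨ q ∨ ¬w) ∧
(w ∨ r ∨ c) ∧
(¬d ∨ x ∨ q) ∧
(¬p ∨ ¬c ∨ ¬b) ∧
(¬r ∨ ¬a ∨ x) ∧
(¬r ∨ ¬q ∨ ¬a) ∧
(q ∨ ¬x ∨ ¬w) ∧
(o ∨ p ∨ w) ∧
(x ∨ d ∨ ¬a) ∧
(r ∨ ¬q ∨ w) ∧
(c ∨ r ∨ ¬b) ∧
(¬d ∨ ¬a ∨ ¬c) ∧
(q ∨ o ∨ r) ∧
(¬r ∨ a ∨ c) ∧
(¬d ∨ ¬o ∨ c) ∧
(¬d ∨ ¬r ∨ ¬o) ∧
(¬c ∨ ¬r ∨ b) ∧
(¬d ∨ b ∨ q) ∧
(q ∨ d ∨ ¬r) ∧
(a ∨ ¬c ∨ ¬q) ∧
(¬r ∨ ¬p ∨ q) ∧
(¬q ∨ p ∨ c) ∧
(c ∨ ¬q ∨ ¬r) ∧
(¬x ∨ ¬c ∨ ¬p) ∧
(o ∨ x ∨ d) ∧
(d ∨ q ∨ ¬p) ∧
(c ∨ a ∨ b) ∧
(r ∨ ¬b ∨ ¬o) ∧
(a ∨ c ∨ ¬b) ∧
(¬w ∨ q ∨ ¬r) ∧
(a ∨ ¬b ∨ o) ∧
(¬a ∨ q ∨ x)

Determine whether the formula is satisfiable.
No

No, the formula is not satisfiable.

No assignment of truth values to the variables can make all 60 clauses true simultaneously.

The formula is UNSAT (unsatisfiable).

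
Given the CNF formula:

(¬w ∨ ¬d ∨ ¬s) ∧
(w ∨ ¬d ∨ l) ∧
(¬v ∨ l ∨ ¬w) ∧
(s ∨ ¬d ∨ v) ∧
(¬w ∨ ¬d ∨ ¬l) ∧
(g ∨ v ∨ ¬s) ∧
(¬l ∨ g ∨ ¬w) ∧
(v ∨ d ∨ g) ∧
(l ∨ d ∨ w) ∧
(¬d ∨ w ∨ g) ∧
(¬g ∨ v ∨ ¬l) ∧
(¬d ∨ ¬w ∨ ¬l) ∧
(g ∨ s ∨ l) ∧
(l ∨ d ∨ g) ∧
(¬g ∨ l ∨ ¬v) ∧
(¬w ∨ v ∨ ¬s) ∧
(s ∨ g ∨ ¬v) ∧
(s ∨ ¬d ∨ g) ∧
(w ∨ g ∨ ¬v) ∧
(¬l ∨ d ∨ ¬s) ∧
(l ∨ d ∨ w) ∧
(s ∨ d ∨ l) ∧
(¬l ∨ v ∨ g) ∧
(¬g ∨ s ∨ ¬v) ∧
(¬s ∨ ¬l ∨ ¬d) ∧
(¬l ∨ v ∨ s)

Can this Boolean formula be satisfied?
No

No, the formula is not satisfiable.

No assignment of truth values to the variables can make all 26 clauses true simultaneously.

The formula is UNSAT (unsatisfiable).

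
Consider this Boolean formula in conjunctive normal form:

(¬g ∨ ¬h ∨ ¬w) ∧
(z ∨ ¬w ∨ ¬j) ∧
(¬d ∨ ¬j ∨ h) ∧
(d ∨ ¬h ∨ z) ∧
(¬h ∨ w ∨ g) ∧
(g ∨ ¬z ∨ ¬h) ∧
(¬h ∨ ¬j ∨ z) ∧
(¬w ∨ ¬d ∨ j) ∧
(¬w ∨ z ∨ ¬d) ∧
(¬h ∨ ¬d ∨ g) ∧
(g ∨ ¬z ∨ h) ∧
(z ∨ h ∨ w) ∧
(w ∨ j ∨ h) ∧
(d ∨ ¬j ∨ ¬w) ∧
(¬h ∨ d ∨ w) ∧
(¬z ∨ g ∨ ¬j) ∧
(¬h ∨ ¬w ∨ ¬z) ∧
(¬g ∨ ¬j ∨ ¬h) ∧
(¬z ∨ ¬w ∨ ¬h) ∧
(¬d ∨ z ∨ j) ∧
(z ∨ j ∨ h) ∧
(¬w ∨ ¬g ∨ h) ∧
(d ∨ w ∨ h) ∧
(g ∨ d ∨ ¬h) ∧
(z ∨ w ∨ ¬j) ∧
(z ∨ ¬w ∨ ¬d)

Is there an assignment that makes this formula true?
Yes

Yes, the formula is satisfiable.

One satisfying assignment is: w=False, h=True, j=False, z=True, g=True, d=True

Verification: With this assignment, all 26 clauses evaluate to true.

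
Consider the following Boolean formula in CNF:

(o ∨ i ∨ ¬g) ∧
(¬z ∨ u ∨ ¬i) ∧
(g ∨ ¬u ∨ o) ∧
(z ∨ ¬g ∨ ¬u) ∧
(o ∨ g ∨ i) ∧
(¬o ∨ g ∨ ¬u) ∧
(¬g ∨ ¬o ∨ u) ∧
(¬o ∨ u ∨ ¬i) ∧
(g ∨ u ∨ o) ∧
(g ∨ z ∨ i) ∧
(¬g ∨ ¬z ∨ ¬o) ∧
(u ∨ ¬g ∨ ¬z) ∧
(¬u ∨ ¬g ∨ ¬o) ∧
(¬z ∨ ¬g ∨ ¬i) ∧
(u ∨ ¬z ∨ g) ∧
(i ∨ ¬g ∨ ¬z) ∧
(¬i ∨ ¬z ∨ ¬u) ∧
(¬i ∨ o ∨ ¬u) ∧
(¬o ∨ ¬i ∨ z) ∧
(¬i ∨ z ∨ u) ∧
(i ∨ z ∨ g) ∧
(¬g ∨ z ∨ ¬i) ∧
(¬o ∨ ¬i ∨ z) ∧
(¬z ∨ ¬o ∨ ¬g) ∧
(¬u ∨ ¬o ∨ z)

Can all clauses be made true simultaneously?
No

No, the formula is not satisfiable.

No assignment of truth values to the variables can make all 25 clauses true simultaneously.

The formula is UNSAT (unsatisfiable).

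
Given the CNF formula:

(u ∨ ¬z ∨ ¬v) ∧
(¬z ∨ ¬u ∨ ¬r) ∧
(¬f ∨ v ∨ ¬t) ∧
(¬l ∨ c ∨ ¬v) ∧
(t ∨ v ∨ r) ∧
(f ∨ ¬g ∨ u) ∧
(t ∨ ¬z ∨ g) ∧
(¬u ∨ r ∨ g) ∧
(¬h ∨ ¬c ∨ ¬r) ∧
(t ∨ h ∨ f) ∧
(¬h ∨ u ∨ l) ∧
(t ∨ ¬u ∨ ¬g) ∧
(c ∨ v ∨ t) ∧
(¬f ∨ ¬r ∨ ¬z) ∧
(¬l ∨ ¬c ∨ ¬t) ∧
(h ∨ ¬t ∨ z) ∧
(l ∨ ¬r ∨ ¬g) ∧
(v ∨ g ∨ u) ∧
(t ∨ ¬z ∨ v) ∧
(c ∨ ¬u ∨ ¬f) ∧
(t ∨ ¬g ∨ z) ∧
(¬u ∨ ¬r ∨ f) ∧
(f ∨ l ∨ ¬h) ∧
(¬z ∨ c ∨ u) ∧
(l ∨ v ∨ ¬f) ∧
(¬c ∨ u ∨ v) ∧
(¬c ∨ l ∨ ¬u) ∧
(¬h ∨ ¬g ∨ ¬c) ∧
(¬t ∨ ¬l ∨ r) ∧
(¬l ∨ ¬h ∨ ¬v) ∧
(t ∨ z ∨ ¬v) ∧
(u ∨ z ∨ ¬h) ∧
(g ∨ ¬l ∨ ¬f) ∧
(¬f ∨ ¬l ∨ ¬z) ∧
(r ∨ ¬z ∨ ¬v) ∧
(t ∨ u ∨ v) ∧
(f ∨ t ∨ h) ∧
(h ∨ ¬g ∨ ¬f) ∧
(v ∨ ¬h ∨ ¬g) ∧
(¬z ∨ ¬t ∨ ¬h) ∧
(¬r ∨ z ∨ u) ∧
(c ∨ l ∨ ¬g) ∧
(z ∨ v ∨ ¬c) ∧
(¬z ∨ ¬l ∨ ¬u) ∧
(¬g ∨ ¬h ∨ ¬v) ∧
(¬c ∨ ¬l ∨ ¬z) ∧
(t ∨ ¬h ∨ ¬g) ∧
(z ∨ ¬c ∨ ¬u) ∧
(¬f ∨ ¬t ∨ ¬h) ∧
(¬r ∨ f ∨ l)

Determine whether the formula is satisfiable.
No

No, the formula is not satisfiable.

No assignment of truth values to the variables can make all 50 clauses true simultaneously.

The formula is UNSAT (unsatisfiable).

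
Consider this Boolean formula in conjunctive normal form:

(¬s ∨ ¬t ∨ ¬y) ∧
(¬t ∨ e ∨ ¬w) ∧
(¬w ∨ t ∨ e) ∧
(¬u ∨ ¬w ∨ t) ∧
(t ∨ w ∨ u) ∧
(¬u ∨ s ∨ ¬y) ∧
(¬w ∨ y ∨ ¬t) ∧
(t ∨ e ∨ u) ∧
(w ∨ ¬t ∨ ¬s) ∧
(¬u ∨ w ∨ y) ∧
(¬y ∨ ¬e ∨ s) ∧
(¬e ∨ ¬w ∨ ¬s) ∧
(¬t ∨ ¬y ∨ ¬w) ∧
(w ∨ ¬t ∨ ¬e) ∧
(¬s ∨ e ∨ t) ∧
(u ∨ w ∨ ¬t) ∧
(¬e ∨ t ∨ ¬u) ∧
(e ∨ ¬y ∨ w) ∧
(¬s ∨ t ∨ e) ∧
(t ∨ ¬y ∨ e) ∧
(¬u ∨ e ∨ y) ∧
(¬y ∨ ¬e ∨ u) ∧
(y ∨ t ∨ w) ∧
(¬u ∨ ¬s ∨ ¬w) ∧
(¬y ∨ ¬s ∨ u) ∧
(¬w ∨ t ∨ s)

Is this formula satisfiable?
No

No, the formula is not satisfiable.

No assignment of truth values to the variables can make all 26 clauses true simultaneously.

The formula is UNSAT (unsatisfiable).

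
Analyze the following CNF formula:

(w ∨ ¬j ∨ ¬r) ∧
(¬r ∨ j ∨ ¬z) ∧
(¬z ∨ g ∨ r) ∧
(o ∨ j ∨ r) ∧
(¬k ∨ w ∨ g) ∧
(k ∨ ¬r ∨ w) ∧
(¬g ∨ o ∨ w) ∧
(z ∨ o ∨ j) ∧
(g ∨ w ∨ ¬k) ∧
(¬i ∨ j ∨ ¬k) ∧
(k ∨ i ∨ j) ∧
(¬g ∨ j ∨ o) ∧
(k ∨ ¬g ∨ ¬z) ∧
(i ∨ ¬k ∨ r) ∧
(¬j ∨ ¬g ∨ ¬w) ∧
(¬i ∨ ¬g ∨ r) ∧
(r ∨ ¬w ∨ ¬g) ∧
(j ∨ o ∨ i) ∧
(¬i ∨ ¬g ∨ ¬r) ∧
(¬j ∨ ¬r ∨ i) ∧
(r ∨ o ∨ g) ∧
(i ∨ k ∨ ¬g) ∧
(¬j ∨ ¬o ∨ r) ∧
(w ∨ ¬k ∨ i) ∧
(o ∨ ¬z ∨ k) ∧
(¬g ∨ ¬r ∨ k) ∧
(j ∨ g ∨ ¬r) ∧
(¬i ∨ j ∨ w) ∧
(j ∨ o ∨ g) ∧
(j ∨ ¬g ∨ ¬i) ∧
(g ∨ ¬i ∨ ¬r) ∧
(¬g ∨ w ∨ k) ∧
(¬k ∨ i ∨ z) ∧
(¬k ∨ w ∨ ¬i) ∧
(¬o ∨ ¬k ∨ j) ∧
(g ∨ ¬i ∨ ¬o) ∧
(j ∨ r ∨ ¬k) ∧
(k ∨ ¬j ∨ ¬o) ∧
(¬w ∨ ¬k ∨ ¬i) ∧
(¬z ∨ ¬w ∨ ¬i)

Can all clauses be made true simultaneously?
No

No, the formula is not satisfiable.

No assignment of truth values to the variables can make all 40 clauses true simultaneously.

The formula is UNSAT (unsatisfiable).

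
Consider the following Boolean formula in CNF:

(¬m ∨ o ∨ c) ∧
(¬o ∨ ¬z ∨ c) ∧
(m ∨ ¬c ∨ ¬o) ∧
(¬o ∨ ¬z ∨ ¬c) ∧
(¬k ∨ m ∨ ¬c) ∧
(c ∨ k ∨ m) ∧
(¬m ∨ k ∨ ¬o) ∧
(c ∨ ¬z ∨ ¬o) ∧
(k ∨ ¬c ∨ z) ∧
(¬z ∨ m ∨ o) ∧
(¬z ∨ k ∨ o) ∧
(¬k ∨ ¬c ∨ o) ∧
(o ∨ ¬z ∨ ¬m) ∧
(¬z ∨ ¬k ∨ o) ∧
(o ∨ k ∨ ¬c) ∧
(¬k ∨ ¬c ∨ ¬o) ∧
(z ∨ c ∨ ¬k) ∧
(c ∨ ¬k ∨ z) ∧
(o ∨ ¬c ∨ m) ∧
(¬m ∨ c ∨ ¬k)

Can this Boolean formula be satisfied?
No

No, the formula is not satisfiable.

No assignment of truth values to the variables can make all 20 clauses true simultaneously.

The formula is UNSAT (unsatisfiable).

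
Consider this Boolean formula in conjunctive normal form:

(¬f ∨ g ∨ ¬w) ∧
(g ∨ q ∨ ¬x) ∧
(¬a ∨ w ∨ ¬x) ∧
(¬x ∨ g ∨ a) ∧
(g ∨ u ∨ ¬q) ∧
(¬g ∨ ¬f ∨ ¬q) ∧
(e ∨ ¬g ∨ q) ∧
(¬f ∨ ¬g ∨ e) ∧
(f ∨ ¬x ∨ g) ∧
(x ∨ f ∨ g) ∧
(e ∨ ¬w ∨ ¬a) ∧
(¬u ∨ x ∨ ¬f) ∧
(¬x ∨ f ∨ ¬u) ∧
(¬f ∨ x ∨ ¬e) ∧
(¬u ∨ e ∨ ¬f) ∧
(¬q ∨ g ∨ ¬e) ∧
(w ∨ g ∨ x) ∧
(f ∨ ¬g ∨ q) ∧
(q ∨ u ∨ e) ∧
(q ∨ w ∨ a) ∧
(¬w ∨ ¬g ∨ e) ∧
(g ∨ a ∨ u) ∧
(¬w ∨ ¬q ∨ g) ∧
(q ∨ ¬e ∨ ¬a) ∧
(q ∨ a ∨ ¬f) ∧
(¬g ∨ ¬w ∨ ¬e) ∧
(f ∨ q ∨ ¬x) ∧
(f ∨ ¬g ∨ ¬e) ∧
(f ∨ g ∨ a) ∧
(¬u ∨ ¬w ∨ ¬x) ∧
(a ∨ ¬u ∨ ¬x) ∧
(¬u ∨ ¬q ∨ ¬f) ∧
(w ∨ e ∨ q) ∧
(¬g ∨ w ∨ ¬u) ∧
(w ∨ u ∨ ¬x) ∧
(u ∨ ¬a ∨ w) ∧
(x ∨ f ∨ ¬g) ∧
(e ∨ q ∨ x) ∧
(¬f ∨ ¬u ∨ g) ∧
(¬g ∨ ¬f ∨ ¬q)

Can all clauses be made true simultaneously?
No

No, the formula is not satisfiable.

No assignment of truth values to the variables can make all 40 clauses true simultaneously.

The formula is UNSAT (unsatisfiable).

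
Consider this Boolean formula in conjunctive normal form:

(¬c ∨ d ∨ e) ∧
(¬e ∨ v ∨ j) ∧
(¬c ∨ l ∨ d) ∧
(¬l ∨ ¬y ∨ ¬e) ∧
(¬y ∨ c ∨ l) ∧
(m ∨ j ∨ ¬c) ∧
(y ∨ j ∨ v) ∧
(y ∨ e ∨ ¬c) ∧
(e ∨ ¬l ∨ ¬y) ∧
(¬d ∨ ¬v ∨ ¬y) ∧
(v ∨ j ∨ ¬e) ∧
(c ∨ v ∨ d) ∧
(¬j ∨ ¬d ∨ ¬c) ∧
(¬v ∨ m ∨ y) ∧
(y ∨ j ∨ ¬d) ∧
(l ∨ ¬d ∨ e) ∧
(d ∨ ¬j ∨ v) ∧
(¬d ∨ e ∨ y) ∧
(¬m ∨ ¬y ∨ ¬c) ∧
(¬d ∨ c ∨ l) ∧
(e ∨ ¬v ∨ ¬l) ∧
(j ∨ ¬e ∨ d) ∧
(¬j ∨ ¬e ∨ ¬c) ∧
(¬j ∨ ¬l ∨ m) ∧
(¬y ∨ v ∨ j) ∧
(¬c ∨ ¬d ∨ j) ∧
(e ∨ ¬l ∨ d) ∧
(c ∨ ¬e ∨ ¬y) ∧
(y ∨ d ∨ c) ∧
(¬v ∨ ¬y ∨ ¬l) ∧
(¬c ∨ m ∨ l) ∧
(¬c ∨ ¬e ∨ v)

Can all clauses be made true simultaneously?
Yes

Yes, the formula is satisfiable.

One satisfying assignment is: v=False, y=False, c=False, l=True, d=True, e=True, j=True, m=True

Verification: With this assignment, all 32 clauses evaluate to true.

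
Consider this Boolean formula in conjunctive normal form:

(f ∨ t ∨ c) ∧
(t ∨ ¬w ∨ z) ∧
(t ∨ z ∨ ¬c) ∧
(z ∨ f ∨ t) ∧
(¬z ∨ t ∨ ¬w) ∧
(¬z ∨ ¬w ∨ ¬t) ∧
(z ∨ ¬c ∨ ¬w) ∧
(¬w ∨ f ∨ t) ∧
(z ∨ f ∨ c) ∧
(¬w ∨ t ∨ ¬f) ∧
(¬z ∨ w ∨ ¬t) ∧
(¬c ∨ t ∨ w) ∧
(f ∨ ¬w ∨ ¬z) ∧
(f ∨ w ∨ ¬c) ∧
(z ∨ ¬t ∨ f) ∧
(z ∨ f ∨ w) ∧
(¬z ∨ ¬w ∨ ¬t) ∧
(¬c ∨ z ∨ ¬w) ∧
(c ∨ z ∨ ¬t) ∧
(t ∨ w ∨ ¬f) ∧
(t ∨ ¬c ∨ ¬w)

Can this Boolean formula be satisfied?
Yes

Yes, the formula is satisfiable.

One satisfying assignment is: t=True, z=False, c=True, f=True, w=False

Verification: With this assignment, all 21 clauses evaluate to true.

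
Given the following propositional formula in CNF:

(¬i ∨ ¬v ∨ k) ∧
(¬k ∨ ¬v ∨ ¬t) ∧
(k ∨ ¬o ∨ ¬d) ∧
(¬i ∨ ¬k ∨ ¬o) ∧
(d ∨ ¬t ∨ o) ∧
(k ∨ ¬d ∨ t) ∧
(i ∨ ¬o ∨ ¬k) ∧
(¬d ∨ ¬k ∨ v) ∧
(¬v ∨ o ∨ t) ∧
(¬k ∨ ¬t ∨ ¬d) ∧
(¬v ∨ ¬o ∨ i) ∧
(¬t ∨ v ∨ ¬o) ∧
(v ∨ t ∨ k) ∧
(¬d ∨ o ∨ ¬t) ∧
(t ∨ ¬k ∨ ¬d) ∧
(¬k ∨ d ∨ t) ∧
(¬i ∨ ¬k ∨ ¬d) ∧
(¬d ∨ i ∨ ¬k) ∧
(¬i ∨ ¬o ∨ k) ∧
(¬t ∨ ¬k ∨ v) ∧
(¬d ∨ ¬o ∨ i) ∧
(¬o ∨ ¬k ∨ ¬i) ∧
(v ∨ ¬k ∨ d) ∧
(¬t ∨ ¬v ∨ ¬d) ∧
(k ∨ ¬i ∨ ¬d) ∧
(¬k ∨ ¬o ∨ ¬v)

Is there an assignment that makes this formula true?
No

No, the formula is not satisfiable.

No assignment of truth values to the variables can make all 26 clauses true simultaneously.

The formula is UNSAT (unsatisfiable).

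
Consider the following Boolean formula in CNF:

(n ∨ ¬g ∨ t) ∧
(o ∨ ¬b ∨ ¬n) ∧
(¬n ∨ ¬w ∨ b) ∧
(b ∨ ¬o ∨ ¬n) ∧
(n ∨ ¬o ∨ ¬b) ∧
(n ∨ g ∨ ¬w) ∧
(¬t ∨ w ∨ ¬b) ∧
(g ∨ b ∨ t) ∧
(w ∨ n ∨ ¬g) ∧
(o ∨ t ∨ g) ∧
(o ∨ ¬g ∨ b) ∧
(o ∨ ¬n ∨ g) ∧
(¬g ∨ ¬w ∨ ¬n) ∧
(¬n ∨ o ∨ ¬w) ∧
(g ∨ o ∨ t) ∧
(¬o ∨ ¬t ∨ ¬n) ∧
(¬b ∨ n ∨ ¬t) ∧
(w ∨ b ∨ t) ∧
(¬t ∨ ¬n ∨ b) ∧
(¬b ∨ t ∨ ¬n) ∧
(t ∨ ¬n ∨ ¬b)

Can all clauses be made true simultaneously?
Yes

Yes, the formula is satisfiable.

One satisfying assignment is: g=False, t=True, w=False, o=False, n=False, b=False

Verification: With this assignment, all 21 clauses evaluate to true.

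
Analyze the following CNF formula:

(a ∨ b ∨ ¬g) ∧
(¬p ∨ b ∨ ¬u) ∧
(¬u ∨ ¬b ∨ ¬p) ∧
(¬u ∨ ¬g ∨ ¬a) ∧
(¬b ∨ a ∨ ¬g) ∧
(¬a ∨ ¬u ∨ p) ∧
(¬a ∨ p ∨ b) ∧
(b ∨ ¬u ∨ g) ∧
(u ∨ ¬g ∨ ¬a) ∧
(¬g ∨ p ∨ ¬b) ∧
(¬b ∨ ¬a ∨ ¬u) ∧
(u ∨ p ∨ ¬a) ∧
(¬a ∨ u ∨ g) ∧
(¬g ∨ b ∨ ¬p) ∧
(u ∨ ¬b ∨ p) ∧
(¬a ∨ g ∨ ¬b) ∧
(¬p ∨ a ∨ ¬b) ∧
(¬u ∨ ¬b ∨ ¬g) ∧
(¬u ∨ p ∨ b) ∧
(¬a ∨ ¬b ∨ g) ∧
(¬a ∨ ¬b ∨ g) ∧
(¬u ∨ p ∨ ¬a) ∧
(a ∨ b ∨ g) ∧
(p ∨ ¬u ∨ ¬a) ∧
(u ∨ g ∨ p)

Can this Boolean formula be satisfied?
Yes

Yes, the formula is satisfiable.

One satisfying assignment is: a=False, b=True, u=True, p=False, g=False

Verification: With this assignment, all 25 clauses evaluate to true.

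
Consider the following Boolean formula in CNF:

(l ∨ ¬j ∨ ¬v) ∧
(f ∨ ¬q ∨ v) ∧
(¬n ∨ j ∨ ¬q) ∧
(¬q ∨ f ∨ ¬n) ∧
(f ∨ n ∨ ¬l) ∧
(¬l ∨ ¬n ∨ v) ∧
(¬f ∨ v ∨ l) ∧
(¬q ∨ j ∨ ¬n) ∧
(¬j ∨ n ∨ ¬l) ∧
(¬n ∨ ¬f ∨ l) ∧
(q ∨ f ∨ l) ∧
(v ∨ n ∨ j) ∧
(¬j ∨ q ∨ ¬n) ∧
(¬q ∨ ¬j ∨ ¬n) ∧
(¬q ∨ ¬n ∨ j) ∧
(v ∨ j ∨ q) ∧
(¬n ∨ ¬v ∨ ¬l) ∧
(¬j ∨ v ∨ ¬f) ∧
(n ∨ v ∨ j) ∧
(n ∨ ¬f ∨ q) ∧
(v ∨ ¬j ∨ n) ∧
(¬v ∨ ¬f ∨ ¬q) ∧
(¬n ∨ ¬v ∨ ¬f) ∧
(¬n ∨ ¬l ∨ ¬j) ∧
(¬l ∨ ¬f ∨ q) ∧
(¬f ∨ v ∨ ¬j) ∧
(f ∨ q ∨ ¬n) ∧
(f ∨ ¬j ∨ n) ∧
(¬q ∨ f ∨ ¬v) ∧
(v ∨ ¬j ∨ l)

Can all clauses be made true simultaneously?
No

No, the formula is not satisfiable.

No assignment of truth values to the variables can make all 30 clauses true simultaneously.

The formula is UNSAT (unsatisfiable).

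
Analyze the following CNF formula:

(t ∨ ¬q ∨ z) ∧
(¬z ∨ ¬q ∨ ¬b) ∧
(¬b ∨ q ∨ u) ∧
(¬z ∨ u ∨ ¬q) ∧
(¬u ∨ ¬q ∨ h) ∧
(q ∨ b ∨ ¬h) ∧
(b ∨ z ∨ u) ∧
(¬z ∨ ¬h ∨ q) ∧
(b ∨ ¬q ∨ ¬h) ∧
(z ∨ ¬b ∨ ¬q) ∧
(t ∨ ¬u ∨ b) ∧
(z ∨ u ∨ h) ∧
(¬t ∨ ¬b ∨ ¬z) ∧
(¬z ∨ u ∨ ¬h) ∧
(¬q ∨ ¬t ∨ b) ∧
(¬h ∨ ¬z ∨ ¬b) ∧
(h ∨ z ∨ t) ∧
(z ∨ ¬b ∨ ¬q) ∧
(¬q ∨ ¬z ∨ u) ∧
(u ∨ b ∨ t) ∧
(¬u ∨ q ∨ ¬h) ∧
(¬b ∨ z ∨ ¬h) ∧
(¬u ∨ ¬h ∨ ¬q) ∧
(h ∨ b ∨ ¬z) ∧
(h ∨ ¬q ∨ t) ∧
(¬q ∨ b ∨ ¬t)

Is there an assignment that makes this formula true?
Yes

Yes, the formula is satisfiable.

One satisfying assignment is: h=False, q=False, u=True, b=True, t=True, z=False

Verification: With this assignment, all 26 clauses evaluate to true.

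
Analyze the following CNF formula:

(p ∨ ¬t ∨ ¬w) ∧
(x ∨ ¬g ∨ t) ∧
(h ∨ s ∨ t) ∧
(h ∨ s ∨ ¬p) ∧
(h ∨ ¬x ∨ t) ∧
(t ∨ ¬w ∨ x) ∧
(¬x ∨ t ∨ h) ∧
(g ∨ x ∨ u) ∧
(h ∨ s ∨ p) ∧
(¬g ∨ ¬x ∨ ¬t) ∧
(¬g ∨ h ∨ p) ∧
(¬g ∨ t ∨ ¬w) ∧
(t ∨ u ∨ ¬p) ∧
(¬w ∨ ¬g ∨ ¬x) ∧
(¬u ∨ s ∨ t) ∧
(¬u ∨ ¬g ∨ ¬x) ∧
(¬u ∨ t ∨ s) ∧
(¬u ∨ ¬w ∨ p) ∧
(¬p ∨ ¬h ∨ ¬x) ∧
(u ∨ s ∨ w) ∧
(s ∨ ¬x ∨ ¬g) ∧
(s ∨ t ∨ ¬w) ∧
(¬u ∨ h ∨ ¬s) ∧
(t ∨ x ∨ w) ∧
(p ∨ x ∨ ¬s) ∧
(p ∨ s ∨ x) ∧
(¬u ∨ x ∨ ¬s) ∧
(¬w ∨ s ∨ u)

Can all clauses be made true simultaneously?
Yes

Yes, the formula is satisfiable.

One satisfying assignment is: s=True, g=False, t=True, w=False, h=False, x=True, u=False, p=False

Verification: With this assignment, all 28 clauses evaluate to true.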